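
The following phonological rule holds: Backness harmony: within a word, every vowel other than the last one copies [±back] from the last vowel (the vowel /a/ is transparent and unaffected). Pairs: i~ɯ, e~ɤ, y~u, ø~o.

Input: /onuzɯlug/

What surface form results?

no segment meets the rule's conditions; no change.

[onuzɯlug]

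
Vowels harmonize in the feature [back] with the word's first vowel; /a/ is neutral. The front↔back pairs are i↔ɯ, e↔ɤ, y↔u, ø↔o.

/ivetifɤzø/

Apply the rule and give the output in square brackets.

[ivetifezø]

/ɤ/ harmonizes with /i/ ([-back]) → [e]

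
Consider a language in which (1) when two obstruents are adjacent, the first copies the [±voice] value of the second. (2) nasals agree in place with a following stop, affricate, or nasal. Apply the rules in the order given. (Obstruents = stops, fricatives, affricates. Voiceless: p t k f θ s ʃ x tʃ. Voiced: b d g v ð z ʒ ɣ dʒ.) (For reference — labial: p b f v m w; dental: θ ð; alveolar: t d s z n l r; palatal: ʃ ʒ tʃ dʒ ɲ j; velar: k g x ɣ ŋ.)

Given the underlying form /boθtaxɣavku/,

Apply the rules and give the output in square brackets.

Rule 1: /x/ before /ɣ/ (voiced) → [ɣ]
Rule 1: /v/ before /k/ (voiceless) → [f]
After rule 1: boθtaɣɣafku
Rule 2: no segment meets the rule's conditions; no change.

[boθtaɣɣafku]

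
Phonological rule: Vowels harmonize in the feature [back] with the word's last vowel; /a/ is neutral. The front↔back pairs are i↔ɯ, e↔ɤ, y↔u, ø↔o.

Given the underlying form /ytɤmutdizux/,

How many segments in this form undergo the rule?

/y/ harmonizes with /u/ ([+back]) → [u]
/i/ harmonizes with /u/ ([+back]) → [ɯ]
2 segments change.

2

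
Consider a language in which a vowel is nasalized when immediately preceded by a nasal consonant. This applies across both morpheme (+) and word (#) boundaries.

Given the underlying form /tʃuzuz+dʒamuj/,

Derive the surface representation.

[tʃuzuz+dʒamũj]

/u/ after nasal /m/ → [ũ]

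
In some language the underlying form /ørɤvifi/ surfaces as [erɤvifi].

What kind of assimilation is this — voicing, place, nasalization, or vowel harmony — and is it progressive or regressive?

vowel harmony, regressive

/ø/→[e].
Vowels agree with the last vowel, so the harmony is regressive.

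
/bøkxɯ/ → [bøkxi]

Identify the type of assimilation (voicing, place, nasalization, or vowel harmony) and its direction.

/ɯ/→[i].
Vowels agree with the first vowel, so the harmony is progressive.

vowel harmony, progressive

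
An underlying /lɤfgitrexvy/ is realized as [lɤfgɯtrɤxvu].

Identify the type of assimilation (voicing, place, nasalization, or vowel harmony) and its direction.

/i/→[ɯ] /e/→[ɤ] /y/→[u].
Vowels agree with the first vowel, so the harmony is progressive.

vowel harmony, progressive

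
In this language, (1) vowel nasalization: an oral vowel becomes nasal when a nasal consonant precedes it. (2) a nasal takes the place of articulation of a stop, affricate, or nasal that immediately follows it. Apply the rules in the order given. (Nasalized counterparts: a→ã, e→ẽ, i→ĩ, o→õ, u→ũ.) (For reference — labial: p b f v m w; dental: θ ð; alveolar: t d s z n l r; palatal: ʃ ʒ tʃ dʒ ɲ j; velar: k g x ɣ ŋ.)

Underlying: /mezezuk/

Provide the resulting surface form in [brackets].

Rule 1: /e/ after nasal /m/ → [ẽ]
After rule 1: mẽzezuk
Rule 2: no segment meets the rule's conditions; no change.

[mẽzezuk]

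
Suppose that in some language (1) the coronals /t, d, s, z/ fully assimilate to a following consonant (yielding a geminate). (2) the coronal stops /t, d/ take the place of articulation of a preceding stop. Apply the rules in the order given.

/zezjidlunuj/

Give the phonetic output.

Rule 1: /z/ before /j/ → [j] (total assimilation)
Rule 1: /d/ before /l/ → [l] (total assimilation)
After rule 1: zejjillunuj
Rule 2: no segment meets the rule's conditions; no change.

[zejjillunuj]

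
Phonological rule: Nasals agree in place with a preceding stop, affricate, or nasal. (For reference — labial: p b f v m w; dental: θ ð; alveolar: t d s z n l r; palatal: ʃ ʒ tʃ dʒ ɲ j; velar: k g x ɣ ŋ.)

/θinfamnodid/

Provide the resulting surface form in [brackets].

/n/ after /m/ (labial) → [m]

[θinfammodid]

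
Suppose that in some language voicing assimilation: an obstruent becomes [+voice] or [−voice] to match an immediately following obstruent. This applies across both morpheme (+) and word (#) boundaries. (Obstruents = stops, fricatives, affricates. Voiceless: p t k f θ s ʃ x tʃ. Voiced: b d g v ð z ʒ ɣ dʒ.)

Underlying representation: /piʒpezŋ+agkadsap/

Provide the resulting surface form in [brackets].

[piʃpezŋ+akkatsap]

/ʒ/ before /p/ (voiceless) → [ʃ]
/g/ before /k/ (voiceless) → [k]
/d/ before /s/ (voiceless) → [t]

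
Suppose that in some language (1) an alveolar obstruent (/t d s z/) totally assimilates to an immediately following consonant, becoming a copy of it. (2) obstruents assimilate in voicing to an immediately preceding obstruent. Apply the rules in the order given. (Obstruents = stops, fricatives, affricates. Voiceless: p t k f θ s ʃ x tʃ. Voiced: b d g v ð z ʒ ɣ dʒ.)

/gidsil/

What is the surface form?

[gissil]

Rule 1: /d/ before /s/ → [s] (total assimilation)
After rule 1: gissil
Rule 2: no segment meets the rule's conditions; no change.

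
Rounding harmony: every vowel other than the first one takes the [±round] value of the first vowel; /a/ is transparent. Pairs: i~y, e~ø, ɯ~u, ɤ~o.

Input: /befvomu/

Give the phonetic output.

[befvɤmɯ]

/o/ harmonizes with /e/ ([-round]) → [ɤ]
/u/ harmonizes with /e/ ([-round]) → [ɯ]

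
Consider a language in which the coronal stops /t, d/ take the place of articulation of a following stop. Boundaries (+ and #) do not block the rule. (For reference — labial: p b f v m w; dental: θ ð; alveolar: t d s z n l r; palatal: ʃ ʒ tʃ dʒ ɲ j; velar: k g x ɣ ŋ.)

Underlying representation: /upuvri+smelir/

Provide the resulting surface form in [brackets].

[upuvri+smelir]

no segment meets the rule's conditions; no change.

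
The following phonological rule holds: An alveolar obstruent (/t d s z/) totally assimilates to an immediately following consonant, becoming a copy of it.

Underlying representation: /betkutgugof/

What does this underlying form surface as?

/t/ before /k/ → [k] (total assimilation)
/t/ before /g/ → [g] (total assimilation)

[bekkuggugof]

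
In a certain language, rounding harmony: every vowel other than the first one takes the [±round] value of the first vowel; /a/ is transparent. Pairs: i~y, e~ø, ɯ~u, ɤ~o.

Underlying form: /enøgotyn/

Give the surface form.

[enegɤtin]

/ø/ harmonizes with /e/ ([-round]) → [e]
/o/ harmonizes with /e/ ([-round]) → [ɤ]
/y/ harmonizes with /e/ ([-round]) → [i]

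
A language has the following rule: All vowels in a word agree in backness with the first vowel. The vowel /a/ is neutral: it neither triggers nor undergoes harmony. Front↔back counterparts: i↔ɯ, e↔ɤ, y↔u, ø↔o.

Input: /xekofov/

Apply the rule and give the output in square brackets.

/o/ harmonizes with /e/ ([-back]) → [ø]
/o/ harmonizes with /e/ ([-back]) → [ø]

[xekøføv]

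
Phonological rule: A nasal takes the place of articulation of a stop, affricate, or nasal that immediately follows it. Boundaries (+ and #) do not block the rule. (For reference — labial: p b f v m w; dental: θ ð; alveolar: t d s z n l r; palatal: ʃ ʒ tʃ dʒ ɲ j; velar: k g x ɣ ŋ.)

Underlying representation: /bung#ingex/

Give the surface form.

[buŋg#iŋgex]

/n/ before /g/ (velar) → [ŋ]
/n/ before /g/ (velar) → [ŋ]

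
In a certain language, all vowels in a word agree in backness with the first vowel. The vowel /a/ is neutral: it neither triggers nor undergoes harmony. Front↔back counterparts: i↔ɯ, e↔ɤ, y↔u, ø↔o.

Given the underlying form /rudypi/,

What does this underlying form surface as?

[rudupɯ]

/y/ harmonizes with /u/ ([+back]) → [u]
/i/ harmonizes with /u/ ([+back]) → [ɯ]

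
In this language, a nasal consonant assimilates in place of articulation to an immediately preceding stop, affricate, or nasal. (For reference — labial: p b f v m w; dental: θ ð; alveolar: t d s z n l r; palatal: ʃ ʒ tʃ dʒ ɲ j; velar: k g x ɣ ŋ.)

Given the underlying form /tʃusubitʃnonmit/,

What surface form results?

[tʃusubitʃɲonnit]

/n/ after /tʃ/ (palatal) → [ɲ]
/m/ after /n/ (alveolar) → [n]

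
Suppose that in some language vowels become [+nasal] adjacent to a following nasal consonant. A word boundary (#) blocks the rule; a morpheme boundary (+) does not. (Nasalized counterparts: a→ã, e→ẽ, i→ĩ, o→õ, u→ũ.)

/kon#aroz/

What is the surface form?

/o/ before nasal /n/ → [õ]

[kõn#aroz]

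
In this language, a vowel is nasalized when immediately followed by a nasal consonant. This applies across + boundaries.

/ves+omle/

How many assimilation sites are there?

/o/ before nasal /m/ → [õ]
1 segment changes.

1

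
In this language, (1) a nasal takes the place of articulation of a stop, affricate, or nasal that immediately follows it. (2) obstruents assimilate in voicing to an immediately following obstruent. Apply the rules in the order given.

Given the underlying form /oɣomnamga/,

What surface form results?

[oɣonnaŋga]

Rule 1: /m/ before /n/ (alveolar) → [n]
Rule 1: /m/ before /g/ (velar) → [ŋ]
After rule 1: oɣonnaŋga
Rule 2: no segment meets the rule's conditions; no change.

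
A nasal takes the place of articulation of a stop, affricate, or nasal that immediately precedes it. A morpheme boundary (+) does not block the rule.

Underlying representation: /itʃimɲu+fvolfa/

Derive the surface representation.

[itʃimmu+fvolfa]

/ɲ/ after /m/ (labial) → [m]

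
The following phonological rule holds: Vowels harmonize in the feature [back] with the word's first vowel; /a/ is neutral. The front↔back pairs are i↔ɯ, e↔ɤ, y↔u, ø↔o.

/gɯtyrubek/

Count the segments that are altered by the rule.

/y/ harmonizes with /ɯ/ ([+back]) → [u]
/e/ harmonizes with /ɯ/ ([+back]) → [ɤ]
2 segments change.

2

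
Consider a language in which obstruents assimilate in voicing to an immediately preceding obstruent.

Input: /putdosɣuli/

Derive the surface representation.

/d/ after /t/ (voiceless) → [t]
/ɣ/ after /s/ (voiceless) → [x]

[puttosxuli]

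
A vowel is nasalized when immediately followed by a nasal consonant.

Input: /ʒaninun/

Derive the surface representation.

/a/ before nasal /n/ → [ã]
/i/ before nasal /n/ → [ĩ]
/u/ before nasal /n/ → [ũ]

[ʒãnĩnũn]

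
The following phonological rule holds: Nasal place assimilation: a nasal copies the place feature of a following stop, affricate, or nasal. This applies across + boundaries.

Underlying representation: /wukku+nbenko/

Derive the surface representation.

[wukku+mbeŋko]

/n/ before /b/ (labial) → [m]
/n/ before /k/ (velar) → [ŋ]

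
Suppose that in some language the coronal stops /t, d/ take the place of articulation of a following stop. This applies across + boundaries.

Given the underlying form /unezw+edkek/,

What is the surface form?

[unezw+egkek]

/d/ before /k/ (velar) → [g]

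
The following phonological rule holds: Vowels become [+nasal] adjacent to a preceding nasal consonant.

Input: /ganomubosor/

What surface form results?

/o/ after nasal /n/ → [õ]
/u/ after nasal /m/ → [ũ]

[ganõmũbosor]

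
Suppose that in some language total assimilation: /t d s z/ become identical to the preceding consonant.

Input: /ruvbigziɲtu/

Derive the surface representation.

[ruvbiggiɲɲu]

/z/ after /g/ → [g] (total assimilation)
/t/ after /ɲ/ → [ɲ] (total assimilation)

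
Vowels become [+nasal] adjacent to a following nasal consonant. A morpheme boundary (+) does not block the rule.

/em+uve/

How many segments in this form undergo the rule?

/e/ before nasal /m/ → [ẽ]
1 segment changes.

1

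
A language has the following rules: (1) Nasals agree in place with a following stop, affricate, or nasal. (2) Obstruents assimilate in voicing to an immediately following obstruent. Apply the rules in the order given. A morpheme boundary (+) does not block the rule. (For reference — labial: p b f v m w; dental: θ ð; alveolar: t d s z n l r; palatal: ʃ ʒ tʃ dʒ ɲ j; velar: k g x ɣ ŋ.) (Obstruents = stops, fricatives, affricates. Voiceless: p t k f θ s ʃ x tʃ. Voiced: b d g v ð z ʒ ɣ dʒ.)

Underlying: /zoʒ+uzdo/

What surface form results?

[zoʒ+uzdo]

Rule 1: no segment meets the rule's conditions; no change.
After rule 1: zoʒ+uzdo
Rule 2: no segment meets the rule's conditions; no change.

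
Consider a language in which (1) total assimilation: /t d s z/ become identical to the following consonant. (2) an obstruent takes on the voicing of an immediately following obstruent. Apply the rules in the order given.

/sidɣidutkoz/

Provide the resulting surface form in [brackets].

Rule 1: /d/ before /ɣ/ → [ɣ] (total assimilation)
Rule 1: /t/ before /k/ → [k] (total assimilation)
After rule 1: siɣɣidukkoz
Rule 2: no segment meets the rule's conditions; no change.

[siɣɣidukkoz]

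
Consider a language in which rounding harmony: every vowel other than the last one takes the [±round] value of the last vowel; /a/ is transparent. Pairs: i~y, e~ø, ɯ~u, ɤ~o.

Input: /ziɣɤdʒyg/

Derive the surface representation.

[zyɣodʒyg]

/i/ harmonizes with /y/ ([+round]) → [y]
/ɤ/ harmonizes with /y/ ([+round]) → [o]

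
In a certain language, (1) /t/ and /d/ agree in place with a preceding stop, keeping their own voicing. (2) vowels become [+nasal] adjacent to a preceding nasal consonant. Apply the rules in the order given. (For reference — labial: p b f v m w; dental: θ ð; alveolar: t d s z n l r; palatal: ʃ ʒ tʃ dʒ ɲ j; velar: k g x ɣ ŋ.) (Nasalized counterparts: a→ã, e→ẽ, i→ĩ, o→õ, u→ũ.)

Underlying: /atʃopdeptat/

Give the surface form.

Rule 1: /d/ after /p/ (labial) → [b]
Rule 1: /t/ after /p/ (labial) → [p]
After rule 1: atʃopbeppat
Rule 2: no segment meets the rule's conditions; no change.

[atʃopbeppat]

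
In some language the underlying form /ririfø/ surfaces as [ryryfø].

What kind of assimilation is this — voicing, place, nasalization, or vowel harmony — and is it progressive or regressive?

/i/→[y] /i/→[y].
Vowels agree with the last vowel, so the harmony is regressive.

vowel harmony, regressive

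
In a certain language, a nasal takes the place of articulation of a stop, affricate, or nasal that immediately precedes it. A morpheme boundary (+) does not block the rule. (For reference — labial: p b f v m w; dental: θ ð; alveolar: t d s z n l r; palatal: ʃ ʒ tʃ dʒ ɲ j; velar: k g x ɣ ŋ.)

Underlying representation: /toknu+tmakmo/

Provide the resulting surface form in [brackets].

[tokŋu+tnakŋo]

/n/ after /k/ (velar) → [ŋ]
/m/ after /t/ (alveolar) → [n]
/m/ after /k/ (velar) → [ŋ]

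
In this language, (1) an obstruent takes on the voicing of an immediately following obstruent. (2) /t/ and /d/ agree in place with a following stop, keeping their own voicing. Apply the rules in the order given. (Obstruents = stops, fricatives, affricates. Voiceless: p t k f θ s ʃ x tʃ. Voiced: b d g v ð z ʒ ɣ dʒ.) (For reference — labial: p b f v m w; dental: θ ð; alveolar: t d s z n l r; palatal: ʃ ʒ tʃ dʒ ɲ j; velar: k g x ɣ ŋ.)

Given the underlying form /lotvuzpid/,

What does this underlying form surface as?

Rule 1: /t/ before /v/ (voiced) → [d]
Rule 1: /z/ before /p/ (voiceless) → [s]
After rule 1: lodvuspid
Rule 2: no segment meets the rule's conditions; no change.

[lodvuspid]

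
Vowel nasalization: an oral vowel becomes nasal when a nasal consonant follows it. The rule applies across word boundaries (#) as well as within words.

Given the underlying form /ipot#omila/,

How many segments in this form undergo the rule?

/o/ before nasal /m/ → [õ]
1 segment changes.

1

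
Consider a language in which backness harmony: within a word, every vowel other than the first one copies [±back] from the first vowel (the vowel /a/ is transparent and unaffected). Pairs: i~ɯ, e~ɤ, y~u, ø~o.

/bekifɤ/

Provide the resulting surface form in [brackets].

[bekife]

/ɤ/ harmonizes with /e/ ([-back]) → [e]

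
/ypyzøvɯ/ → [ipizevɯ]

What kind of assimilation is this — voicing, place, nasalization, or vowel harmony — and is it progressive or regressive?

vowel harmony, regressive

/y/→[i] /y/→[i] /ø/→[e].
Vowels agree with the last vowel, so the harmony is regressive.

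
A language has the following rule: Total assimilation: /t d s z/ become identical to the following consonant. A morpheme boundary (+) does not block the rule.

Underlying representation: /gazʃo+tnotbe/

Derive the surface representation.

/z/ before /ʃ/ → [ʃ] (total assimilation)
/t/ before /n/ → [n] (total assimilation)
/t/ before /b/ → [b] (total assimilation)

[gaʃʃo+nnobbe]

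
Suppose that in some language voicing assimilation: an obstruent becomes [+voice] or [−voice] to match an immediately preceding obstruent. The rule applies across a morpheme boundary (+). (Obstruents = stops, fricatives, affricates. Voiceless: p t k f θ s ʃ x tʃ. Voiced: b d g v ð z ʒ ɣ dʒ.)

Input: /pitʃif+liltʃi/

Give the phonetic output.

no segment meets the rule's conditions; no change.

[pitʃif+liltʃi]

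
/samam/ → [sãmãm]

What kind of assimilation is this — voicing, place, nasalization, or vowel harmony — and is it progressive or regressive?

nasalization, regressive

/a/→[ã] /a/→[ã].
Each target copies a feature from the following segment, so the direction is regressive.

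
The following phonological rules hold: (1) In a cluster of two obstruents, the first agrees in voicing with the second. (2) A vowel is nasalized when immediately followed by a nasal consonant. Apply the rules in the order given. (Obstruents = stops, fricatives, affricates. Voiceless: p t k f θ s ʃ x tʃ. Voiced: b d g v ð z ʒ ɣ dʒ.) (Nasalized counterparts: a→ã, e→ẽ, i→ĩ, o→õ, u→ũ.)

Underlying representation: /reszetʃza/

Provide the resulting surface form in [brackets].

Rule 1: /s/ before /z/ (voiced) → [z]
Rule 1: /tʃ/ before /z/ (voiced) → [dʒ]
After rule 1: rezzedʒza
Rule 2: no segment meets the rule's conditions; no change.

[rezzedʒza]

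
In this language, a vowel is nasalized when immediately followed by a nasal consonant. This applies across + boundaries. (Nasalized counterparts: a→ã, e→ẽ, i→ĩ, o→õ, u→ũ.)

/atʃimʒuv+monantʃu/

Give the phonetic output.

[atʃĩmʒuv+mõnãntʃu]

/i/ before nasal /m/ → [ĩ]
/o/ before nasal /n/ → [õ]
/a/ before nasal /n/ → [ã]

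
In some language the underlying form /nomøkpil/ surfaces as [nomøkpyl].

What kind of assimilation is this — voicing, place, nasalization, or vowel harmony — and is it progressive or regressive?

vowel harmony, progressive

/i/→[y].
Vowels agree with the first vowel, so the harmony is progressive.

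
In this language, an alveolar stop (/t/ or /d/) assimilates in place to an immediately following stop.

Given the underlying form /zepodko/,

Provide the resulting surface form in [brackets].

[zepogko]

/d/ before /k/ (velar) → [g]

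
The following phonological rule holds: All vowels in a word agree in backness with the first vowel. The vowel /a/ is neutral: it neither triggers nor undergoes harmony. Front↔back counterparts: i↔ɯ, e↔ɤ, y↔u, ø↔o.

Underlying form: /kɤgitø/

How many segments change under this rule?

/i/ harmonizes with /ɤ/ ([+back]) → [ɯ]
/ø/ harmonizes with /ɤ/ ([+back]) → [o]
2 segments change.

2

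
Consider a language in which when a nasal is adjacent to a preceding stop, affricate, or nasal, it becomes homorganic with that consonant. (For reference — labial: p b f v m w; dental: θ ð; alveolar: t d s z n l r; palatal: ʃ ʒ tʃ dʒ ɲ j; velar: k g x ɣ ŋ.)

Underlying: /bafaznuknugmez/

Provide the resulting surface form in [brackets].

/n/ after /k/ (velar) → [ŋ]
/m/ after /g/ (velar) → [ŋ]

[bafaznukŋugŋez]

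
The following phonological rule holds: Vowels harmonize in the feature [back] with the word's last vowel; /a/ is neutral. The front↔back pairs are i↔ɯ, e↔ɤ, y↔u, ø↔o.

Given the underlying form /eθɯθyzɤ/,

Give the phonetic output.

[ɤθɯθuzɤ]

/e/ harmonizes with /ɤ/ ([+back]) → [ɤ]
/y/ harmonizes with /ɤ/ ([+back]) → [u]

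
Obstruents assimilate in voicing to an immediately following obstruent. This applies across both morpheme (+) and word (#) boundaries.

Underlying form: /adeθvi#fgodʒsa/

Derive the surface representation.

/θ/ before /v/ (voiced) → [ð]
/f/ before /g/ (voiced) → [v]
/dʒ/ before /s/ (voiceless) → [tʃ]

[adeðvi#vgotʃsa]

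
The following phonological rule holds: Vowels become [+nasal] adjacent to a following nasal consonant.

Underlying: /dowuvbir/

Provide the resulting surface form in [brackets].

[dowuvbir]

no segment meets the rule's conditions; no change.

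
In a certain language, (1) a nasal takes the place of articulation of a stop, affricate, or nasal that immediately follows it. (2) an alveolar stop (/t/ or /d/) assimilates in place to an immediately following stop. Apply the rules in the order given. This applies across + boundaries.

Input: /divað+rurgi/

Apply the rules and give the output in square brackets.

Rule 1: no segment meets the rule's conditions; no change.
After rule 1: divað+rurgi
Rule 2: no segment meets the rule's conditions; no change.

[divað+rurgi]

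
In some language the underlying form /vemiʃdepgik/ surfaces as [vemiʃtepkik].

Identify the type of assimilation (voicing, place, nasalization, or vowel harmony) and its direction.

/d/→[t] /g/→[k].
Each target copies a feature from the preceding segment, so the direction is progressive.

voicing assimilation, progressive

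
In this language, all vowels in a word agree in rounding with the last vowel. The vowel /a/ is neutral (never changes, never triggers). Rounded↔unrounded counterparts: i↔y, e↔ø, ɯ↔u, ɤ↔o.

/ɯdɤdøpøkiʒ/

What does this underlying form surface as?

[ɯdɤdepekiʒ]

/ø/ harmonizes with /i/ ([-round]) → [e]
/ø/ harmonizes with /i/ ([-round]) → [e]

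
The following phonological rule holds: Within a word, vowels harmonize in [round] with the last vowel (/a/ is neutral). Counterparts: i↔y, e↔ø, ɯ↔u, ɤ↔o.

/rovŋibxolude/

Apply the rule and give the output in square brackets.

/o/ harmonizes with /e/ ([-round]) → [ɤ]
/o/ harmonizes with /e/ ([-round]) → [ɤ]
/u/ harmonizes with /e/ ([-round]) → [ɯ]

[rɤvŋibxɤlɯde]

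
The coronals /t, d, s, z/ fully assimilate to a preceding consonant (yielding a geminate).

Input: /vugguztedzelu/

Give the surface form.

[vugguzzeddelu]

/t/ after /z/ → [z] (total assimilation)
/z/ after /d/ → [d] (total assimilation)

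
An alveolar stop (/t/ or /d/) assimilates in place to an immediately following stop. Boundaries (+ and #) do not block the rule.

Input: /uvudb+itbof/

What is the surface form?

[uvubb+ipbof]

/d/ before /b/ (labial) → [b]
/t/ before /b/ (labial) → [p]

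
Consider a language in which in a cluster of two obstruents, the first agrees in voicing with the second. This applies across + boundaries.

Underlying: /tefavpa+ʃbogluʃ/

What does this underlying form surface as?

/v/ before /p/ (voiceless) → [f]
/ʃ/ before /b/ (voiced) → [ʒ]

[tefafpa+ʒbogluʃ]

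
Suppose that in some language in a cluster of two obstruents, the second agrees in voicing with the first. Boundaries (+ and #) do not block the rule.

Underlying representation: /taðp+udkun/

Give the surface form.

/p/ after /ð/ (voiced) → [b]
/k/ after /d/ (voiced) → [g]

[taðb+udgun]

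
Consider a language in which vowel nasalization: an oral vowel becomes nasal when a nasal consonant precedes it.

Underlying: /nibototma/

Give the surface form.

/i/ after nasal /n/ → [ĩ]
/a/ after nasal /m/ → [ã]

[nĩbototmã]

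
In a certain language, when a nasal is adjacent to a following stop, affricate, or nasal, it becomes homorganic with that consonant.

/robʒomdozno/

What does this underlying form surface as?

[robʒondozno]

/m/ before /d/ (alveolar) → [n]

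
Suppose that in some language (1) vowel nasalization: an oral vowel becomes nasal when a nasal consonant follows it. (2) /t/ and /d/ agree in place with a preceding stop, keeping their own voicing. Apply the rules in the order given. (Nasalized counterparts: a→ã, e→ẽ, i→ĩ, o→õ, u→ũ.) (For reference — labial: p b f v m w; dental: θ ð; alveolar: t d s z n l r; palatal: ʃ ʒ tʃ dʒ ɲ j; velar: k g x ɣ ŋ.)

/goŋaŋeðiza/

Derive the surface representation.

[gõŋãŋeðiza]

Rule 1: /o/ before nasal /ŋ/ → [õ]
Rule 1: /a/ before nasal /ŋ/ → [ã]
After rule 1: gõŋãŋeðiza
Rule 2: no segment meets the rule's conditions; no change.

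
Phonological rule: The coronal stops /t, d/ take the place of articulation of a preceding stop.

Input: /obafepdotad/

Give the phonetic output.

/d/ after /p/ (labial) → [b]

[obafepbotad]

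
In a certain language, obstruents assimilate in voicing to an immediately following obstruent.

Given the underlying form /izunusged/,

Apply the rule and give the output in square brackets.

/s/ before /g/ (voiced) → [z]

[izunuzged]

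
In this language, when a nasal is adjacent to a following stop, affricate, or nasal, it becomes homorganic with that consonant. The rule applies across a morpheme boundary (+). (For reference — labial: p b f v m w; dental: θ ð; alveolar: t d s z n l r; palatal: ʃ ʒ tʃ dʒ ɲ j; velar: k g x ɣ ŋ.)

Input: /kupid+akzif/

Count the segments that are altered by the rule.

0

No segment meets the rule's conditions.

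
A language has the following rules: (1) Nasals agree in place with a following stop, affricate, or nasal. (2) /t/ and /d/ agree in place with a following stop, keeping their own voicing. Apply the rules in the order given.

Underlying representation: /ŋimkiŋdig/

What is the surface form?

Rule 1: /m/ before /k/ (velar) → [ŋ]
Rule 1: /ŋ/ before /d/ (alveolar) → [n]
After rule 1: ŋiŋkindig
Rule 2: no segment meets the rule's conditions; no change.

[ŋiŋkindig]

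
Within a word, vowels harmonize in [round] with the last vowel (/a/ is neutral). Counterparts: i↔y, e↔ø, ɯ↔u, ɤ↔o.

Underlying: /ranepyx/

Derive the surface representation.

[ranøpyx]

/e/ harmonizes with /y/ ([+round]) → [ø]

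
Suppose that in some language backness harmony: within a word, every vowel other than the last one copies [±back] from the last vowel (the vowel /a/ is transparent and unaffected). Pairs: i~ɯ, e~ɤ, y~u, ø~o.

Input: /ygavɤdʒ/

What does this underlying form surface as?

[ugavɤdʒ]

/y/ harmonizes with /ɤ/ ([+back]) → [u]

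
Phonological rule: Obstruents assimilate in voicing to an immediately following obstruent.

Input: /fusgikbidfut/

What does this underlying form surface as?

[fuzgigbitfut]

/s/ before /g/ (voiced) → [z]
/k/ before /b/ (voiced) → [g]
/d/ before /f/ (voiceless) → [t]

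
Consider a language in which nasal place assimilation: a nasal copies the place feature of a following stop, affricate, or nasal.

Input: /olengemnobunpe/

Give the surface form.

/n/ before /g/ (velar) → [ŋ]
/m/ before /n/ (alveolar) → [n]
/n/ before /p/ (labial) → [m]

[oleŋgennobumpe]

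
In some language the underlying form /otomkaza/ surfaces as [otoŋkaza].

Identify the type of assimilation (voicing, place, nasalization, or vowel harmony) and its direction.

place assimilation, regressive

/m/→[ŋ].
Each target copies a feature from the following segment, so the direction is regressive.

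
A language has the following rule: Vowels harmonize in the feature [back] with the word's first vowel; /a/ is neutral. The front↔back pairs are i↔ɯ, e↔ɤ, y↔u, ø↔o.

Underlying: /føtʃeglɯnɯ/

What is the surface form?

[føtʃeglini]

/ɯ/ harmonizes with /ø/ ([-back]) → [i]
/ɯ/ harmonizes with /ø/ ([-back]) → [i]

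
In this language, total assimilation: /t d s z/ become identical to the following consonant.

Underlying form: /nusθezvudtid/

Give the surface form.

[nuθθevvuttid]

/s/ before /θ/ → [θ] (total assimilation)
/z/ before /v/ → [v] (total assimilation)
/d/ before /t/ → [t] (total assimilation)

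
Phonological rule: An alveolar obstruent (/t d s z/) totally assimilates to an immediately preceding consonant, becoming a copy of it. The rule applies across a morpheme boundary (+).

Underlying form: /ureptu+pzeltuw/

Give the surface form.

/t/ after /p/ → [p] (total assimilation)
/z/ after /p/ → [p] (total assimilation)
/t/ after /l/ → [l] (total assimilation)

[ureppu+ppelluw]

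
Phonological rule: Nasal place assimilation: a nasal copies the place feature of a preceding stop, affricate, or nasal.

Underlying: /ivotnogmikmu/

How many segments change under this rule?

2

/m/ after /g/ (velar) → [ŋ]
/m/ after /k/ (velar) → [ŋ]
2 segments change.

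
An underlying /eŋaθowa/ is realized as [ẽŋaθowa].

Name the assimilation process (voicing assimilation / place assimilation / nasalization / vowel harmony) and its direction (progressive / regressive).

nasalization, regressive

/e/→[ẽ].
Each target copies a feature from the following segment, so the direction is regressive.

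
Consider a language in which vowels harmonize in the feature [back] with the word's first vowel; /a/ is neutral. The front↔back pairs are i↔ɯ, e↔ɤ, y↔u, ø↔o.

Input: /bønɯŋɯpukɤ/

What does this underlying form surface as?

[bøniŋipyke]

/ɯ/ harmonizes with /ø/ ([-back]) → [i]
/ɯ/ harmonizes with /ø/ ([-back]) → [i]
/u/ harmonizes with /ø/ ([-back]) → [y]
/ɤ/ harmonizes with /ø/ ([-back]) → [e]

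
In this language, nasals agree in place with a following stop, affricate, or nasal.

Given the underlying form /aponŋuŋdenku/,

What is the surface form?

/n/ before /ŋ/ (velar) → [ŋ]
/ŋ/ before /d/ (alveolar) → [n]
/n/ before /k/ (velar) → [ŋ]

[apoŋŋundeŋku]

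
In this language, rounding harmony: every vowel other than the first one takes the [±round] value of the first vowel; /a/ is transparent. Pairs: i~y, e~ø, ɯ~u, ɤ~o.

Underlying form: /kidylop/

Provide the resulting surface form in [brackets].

[kidilɤp]

/y/ harmonizes with /i/ ([-round]) → [i]
/o/ harmonizes with /i/ ([-round]) → [ɤ]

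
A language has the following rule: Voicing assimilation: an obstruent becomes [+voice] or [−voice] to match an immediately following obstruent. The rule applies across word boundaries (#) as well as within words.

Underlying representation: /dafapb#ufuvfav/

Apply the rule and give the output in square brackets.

/p/ before /b/ (voiced) → [b]
/v/ before /f/ (voiceless) → [f]

[dafabb#ufuffav]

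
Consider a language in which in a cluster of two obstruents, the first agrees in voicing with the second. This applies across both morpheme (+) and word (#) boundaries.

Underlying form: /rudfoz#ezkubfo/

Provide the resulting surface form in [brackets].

[rutfoz#eskupfo]

/d/ before /f/ (voiceless) → [t]
/z/ before /k/ (voiceless) → [s]
/b/ before /f/ (voiceless) → [p]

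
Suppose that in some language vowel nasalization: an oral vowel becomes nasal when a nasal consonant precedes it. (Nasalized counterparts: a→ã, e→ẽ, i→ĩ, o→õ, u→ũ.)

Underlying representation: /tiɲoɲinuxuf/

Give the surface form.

/o/ after nasal /ɲ/ → [õ]
/i/ after nasal /ɲ/ → [ĩ]
/u/ after nasal /n/ → [ũ]

[tiɲõɲĩnũxuf]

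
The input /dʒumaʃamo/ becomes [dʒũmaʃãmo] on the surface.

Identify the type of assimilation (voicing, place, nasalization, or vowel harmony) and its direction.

/u/→[ũ] /a/→[ã].
Each target copies a feature from the following segment, so the direction is regressive.

nasalization, regressive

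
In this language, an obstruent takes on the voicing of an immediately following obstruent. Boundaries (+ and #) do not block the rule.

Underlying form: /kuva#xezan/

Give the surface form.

[kuva#xezan]

no segment meets the rule's conditions; no change.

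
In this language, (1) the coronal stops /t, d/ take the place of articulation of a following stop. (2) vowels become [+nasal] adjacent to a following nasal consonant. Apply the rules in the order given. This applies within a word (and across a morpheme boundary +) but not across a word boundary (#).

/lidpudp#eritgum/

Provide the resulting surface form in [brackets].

Rule 1: /d/ before /p/ (labial) → [b]
Rule 1: /d/ before /p/ (labial) → [b]
Rule 1: /t/ before /g/ (velar) → [k]
After rule 1: libpubp#erikgum
Rule 2: /u/ before nasal /m/ → [ũ]

[libpubp#erikgũm]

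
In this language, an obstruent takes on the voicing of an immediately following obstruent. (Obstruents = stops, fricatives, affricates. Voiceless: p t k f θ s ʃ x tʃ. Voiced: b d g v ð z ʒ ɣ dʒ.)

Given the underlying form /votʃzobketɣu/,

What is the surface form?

[vodʒzopkedɣu]

/tʃ/ before /z/ (voiced) → [dʒ]
/b/ before /k/ (voiceless) → [p]
/t/ before /ɣ/ (voiced) → [d]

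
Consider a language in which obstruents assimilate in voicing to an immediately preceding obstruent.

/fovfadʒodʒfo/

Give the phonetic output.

[fovvadʒodʒvo]

/f/ after /v/ (voiced) → [v]
/f/ after /dʒ/ (voiced) → [v]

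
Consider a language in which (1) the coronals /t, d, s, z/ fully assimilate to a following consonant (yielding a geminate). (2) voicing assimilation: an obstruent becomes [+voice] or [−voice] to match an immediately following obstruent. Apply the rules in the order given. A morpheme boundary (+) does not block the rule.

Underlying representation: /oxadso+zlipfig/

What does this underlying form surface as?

[oxasso+llipfig]

Rule 1: /d/ before /s/ → [s] (total assimilation)
Rule 1: /z/ before /l/ → [l] (total assimilation)
After rule 1: oxasso+llipfig
Rule 2: no segment meets the rule's conditions; no change.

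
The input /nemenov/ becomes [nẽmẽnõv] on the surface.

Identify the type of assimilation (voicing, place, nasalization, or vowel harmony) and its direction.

nasalization, progressive

/e/→[ẽ] /e/→[ẽ] /o/→[õ].
Each target copies a feature from the preceding segment, so the direction is progressive.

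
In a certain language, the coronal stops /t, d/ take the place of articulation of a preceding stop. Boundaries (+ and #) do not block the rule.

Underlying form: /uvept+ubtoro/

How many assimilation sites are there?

/t/ after /p/ (labial) → [p]
/t/ after /b/ (labial) → [p]
2 segments change.

2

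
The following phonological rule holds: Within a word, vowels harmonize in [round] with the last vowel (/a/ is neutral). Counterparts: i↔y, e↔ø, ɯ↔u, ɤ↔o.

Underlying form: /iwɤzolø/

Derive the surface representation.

/i/ harmonizes with /ø/ ([+round]) → [y]
/ɤ/ harmonizes with /ø/ ([+round]) → [o]

[ywozolø]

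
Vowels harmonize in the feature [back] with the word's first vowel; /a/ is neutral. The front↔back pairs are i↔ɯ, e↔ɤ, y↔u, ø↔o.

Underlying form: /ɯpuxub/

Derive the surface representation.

no segment meets the rule's conditions; no change.

[ɯpuxub]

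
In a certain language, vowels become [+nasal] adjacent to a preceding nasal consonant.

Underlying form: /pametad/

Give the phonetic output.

[pamẽtad]

/e/ after nasal /m/ → [ẽ]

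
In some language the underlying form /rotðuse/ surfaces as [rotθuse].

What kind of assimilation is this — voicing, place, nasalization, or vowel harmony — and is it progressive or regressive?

voicing assimilation, progressive

/ð/→[θ].
Each target copies a feature from the preceding segment, so the direction is progressive.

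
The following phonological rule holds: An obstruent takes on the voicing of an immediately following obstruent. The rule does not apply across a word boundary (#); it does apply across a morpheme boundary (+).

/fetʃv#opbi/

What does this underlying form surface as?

[fedʒv#obbi]

/tʃ/ before /v/ (voiced) → [dʒ]
/p/ before /b/ (voiced) → [b]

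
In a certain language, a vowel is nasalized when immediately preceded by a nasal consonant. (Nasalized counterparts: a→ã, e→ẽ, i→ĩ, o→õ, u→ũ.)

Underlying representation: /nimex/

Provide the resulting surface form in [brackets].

/i/ after nasal /n/ → [ĩ]
/e/ after nasal /m/ → [ẽ]

[nĩmẽx]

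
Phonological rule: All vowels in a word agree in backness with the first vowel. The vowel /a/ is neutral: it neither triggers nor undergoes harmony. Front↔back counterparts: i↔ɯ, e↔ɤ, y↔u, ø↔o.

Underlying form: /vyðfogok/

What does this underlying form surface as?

[vyðføgøk]

/o/ harmonizes with /y/ ([-back]) → [ø]
/o/ harmonizes with /y/ ([-back]) → [ø]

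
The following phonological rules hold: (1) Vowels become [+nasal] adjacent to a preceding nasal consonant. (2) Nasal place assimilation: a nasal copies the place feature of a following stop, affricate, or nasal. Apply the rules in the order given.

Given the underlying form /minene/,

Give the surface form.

Rule 1: /i/ after nasal /m/ → [ĩ]
Rule 1: /e/ after nasal /n/ → [ẽ]
Rule 1: /e/ after nasal /n/ → [ẽ]
After rule 1: mĩnẽnẽ
Rule 2: no segment meets the rule's conditions; no change.

[mĩnẽnẽ]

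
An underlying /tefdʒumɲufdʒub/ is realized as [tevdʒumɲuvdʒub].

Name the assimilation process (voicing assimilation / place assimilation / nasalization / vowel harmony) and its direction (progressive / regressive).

voicing assimilation, regressive

/f/→[v] /f/→[v].
Each target copies a feature from the following segment, so the direction is regressive.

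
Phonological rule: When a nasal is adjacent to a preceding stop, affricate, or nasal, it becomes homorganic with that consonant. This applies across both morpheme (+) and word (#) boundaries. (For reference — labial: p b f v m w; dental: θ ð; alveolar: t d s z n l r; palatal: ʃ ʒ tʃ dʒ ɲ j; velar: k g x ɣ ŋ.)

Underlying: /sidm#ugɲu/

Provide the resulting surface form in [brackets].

/m/ after /d/ (alveolar) → [n]
/ɲ/ after /g/ (velar) → [ŋ]

[sidn#ugŋu]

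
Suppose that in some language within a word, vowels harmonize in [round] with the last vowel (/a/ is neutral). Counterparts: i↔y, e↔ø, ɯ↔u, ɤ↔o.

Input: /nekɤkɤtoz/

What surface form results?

/e/ harmonizes with /o/ ([+round]) → [ø]
/ɤ/ harmonizes with /o/ ([+round]) → [o]
/ɤ/ harmonizes with /o/ ([+round]) → [o]

[nøkokotoz]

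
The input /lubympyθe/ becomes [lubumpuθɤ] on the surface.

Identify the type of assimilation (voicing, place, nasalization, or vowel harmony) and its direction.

/y/→[u] /y/→[u] /e/→[ɤ].
Vowels agree with the first vowel, so the harmony is progressive.

vowel harmony, progressive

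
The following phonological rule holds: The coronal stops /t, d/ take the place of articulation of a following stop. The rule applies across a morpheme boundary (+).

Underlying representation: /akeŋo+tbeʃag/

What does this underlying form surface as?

[akeŋo+pbeʃag]

/t/ before /b/ (labial) → [p]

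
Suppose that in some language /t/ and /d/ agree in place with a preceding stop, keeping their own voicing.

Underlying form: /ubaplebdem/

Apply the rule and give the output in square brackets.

/d/ after /b/ (labial) → [b]

[ubaplebbem]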